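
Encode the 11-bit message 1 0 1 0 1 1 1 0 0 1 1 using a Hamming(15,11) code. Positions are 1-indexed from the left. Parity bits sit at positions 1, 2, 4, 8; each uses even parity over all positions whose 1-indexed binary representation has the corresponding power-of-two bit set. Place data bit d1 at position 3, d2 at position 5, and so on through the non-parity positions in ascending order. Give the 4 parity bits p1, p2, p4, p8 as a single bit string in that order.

Place data bits at non-power-of-two positions: b3=1, b5=0, b6=1, b7=0, b9=1, b10=1, b11=1, b12=0, b13=0, b14=1, b15=1.
p1 = XOR of data positions {3,5,7,9,11,13,15} = 1⊕0⊕0⊕1⊕1⊕0⊕1 = 0
p2 = XOR of data positions {3,6,7,10,11,14,15} = 1⊕1⊕0⊕1⊕1⊕1⊕1 = 0
p4 = XOR of data positions {5,6,7,12,13,14,15} = 0⊕1⊕0⊕0⊕0⊕1⊕1 = 1
p8 = XOR of data positions {9,10,11,12,13,14,15} = 1⊕1⊕1⊕0⊕0⊕1⊕1 = 1
Parity bits p1,p2,p4,p8 = 0011

0011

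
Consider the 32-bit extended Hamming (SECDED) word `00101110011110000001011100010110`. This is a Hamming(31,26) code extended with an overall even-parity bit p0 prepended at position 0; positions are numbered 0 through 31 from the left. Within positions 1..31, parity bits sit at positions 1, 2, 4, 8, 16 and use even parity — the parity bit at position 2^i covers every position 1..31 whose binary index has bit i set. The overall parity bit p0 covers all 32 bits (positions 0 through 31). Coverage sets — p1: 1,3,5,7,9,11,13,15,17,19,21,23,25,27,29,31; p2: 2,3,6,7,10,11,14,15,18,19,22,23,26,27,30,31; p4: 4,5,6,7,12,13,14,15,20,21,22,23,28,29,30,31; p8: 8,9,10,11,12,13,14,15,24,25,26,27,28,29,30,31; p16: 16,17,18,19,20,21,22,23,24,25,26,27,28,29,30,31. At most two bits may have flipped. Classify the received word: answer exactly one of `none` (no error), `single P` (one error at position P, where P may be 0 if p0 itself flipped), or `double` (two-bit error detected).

s1: b1⊕b3⊕b5⊕b7⊕b9⊕b11⊕b13⊕b15⊕b17⊕b19⊕b21⊕b23⊕b25⊕b27⊕b29⊕b31 = 0⊕0⊕1⊕0⊕1⊕1⊕0⊕0⊕0⊕1⊕1⊕1⊕0⊕1⊕1⊕0 = 0
s2: b2⊕b3⊕b6⊕b7⊕b10⊕b11⊕b14⊕b15⊕b18⊕b19⊕b22⊕b23⊕b26⊕b27⊕b30⊕b31 = 1⊕0⊕1⊕0⊕1⊕1⊕0⊕0⊕0⊕1⊕1⊕1⊕0⊕1⊕1⊕0 = 1
s4: b4⊕b5⊕b6⊕b7⊕b12⊕b13⊕b14⊕b15⊕b20⊕b21⊕b22⊕b23⊕b28⊕b29⊕b30⊕b31 = 1⊕1⊕1⊕0⊕1⊕0⊕0⊕0⊕0⊕1⊕1⊕1⊕0⊕1⊕1⊕0 = 1
s8: b8⊕b9⊕b10⊕b11⊕b12⊕b13⊕b14⊕b15⊕b24⊕b25⊕b26⊕b27⊕b28⊕b29⊕b30⊕b31 = 0⊕1⊕1⊕1⊕1⊕0⊕0⊕0⊕0⊕0⊕0⊕1⊕0⊕1⊕1⊕0 = 1
s16: b16⊕b17⊕b18⊕b19⊕b20⊕b21⊕b22⊕b23⊕b24⊕b25⊕b26⊕b27⊕b28⊕b29⊕b30⊕b31 = 0⊕0⊕0⊕1⊕0⊕1⊕1⊕1⊕0⊕0⊕0⊕1⊕0⊕1⊕1⊕0 = 1
Syndrome (s16...s1) = 11110 → position 30.
Overall parity (XOR of all 32 bits, including p0): 0⊕0⊕1⊕0⊕1⊕1⊕1⊕0⊕0⊕1⊕1⊕1⊕1⊕0⊕0⊕0⊕0⊕0⊕0⊕1⊕0⊕1⊕1⊕1⊕0⊕0⊕0⊕1⊕0⊕1⊕1⊕0 = 1
Overall=1, syndrome position=30 → single-bit error at position 30.

single 30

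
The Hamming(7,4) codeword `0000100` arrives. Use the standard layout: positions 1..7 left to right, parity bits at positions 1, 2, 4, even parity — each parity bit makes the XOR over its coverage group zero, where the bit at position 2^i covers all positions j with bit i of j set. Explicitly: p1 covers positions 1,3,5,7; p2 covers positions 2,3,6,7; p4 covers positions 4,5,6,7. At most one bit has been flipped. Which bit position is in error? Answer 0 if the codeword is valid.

5

s1: b1⊕b3⊕b5⊕b7 = 0⊕0⊕1⊕0 = 1
s2: b2⊕b3⊕b6⊕b7 = 0⊕0⊕0⊕0 = 0
s4: b4⊕b5⊕b6⊕b7 = 0⊕1⊕0⊕0 = 1
Syndrome (s4...s1) = 101 → position 5.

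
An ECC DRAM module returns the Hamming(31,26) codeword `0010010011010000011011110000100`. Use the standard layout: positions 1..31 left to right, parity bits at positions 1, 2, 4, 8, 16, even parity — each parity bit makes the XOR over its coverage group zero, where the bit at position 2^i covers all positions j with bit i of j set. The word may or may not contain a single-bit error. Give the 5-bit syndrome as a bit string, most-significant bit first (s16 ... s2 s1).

s1: b1⊕b3⊕b5⊕b7⊕b9⊕b11⊕b13⊕b15⊕b17⊕b19⊕b21⊕b23⊕b25⊕b27⊕b29⊕b31 = 0⊕1⊕0⊕0⊕1⊕0⊕0⊕0⊕0⊕1⊕1⊕1⊕0⊕0⊕1⊕0 = 0
s2: b2⊕b3⊕b6⊕b7⊕b10⊕b11⊕b14⊕b15⊕b18⊕b19⊕b22⊕b23⊕b26⊕b27⊕b30⊕b31 = 0⊕1⊕1⊕0⊕1⊕0⊕0⊕0⊕1⊕1⊕1⊕1⊕0⊕0⊕0⊕0 = 1
s4: b4⊕b5⊕b6⊕b7⊕b12⊕b13⊕b14⊕b15⊕b20⊕b21⊕b22⊕b23⊕b28⊕b29⊕b30⊕b31 = 0⊕0⊕1⊕0⊕1⊕0⊕0⊕0⊕0⊕1⊕1⊕1⊕0⊕1⊕0⊕0 = 0
s8: b8⊕b9⊕b10⊕b11⊕b12⊕b13⊕b14⊕b15⊕b24⊕b25⊕b26⊕b27⊕b28⊕b29⊕b30⊕b31 = 0⊕1⊕1⊕0⊕1⊕0⊕0⊕0⊕1⊕0⊕0⊕0⊕0⊕1⊕0⊕0 = 1
s16: b16⊕b17⊕b18⊕b19⊕b20⊕b21⊕b22⊕b23⊕b24⊕b25⊕b26⊕b27⊕b28⊕b29⊕b30⊕b31 = 0⊕0⊕1⊕1⊕0⊕1⊕1⊕1⊕1⊕0⊕0⊕0⊕0⊕1⊕0⊕0 = 1
Syndrome (s16...s1) = 11010 → position 26.

11010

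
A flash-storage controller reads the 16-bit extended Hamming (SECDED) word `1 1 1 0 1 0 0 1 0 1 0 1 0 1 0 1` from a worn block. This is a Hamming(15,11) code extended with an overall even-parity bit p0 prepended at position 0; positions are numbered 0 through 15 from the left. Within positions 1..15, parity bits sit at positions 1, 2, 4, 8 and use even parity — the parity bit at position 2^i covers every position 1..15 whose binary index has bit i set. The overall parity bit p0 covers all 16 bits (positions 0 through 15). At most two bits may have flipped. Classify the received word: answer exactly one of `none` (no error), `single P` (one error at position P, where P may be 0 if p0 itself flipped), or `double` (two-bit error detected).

s1: b1⊕b3⊕b5⊕b7⊕b9⊕b11⊕b13⊕b15 = 1⊕0⊕0⊕1⊕1⊕1⊕1⊕1 = 0
s2: b2⊕b3⊕b6⊕b7⊕b10⊕b11⊕b14⊕b15 = 1⊕0⊕0⊕1⊕0⊕1⊕0⊕1 = 0
s4: b4⊕b5⊕b6⊕b7⊕b12⊕b13⊕b14⊕b15 = 1⊕0⊕0⊕1⊕0⊕1⊕0⊕1 = 0
s8: b8⊕b9⊕b10⊕b11⊕b12⊕b13⊕b14⊕b15 = 0⊕1⊕0⊕1⊕0⊕1⊕0⊕1 = 0
Syndrome (s8...s1) = 0000 → position 0 (no error).
Overall parity (XOR of all 16 bits, including p0): 1⊕1⊕1⊕0⊕1⊕0⊕0⊕1⊕0⊕1⊕0⊕1⊕0⊕1⊕0⊕1 = 1
Overall=1, syndrome position=0 → single-bit error at position 0.

single 0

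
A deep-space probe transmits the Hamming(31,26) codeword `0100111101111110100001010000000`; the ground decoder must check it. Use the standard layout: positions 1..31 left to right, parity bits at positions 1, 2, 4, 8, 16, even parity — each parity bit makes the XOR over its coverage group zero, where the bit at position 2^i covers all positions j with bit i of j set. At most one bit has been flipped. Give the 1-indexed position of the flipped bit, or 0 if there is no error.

s1: b1⊕b3⊕b5⊕b7⊕b9⊕b11⊕b13⊕b15⊕b17⊕b19⊕b21⊕b23⊕b25⊕b27⊕b29⊕b31 = 0⊕0⊕1⊕1⊕0⊕1⊕1⊕1⊕1⊕0⊕0⊕0⊕0⊕0⊕0⊕0 = 0
s2: b2⊕b3⊕b6⊕b7⊕b10⊕b11⊕b14⊕b15⊕b18⊕b19⊕b22⊕b23⊕b26⊕b27⊕b30⊕b31 = 1⊕0⊕1⊕1⊕1⊕1⊕1⊕1⊕0⊕0⊕1⊕0⊕0⊕0⊕0⊕0 = 0
s4: b4⊕b5⊕b6⊕b7⊕b12⊕b13⊕b14⊕b15⊕b20⊕b21⊕b22⊕b23⊕b28⊕b29⊕b30⊕b31 = 0⊕1⊕1⊕1⊕1⊕1⊕1⊕1⊕0⊕0⊕1⊕0⊕0⊕0⊕0⊕0 = 0
s8: b8⊕b9⊕b10⊕b11⊕b12⊕b13⊕b14⊕b15⊕b24⊕b25⊕b26⊕b27⊕b28⊕b29⊕b30⊕b31 = 1⊕0⊕1⊕1⊕1⊕1⊕1⊕1⊕1⊕0⊕0⊕0⊕0⊕0⊕0⊕0 = 0
s16: b16⊕b17⊕b18⊕b19⊕b20⊕b21⊕b22⊕b23⊕b24⊕b25⊕b26⊕b27⊕b28⊕b29⊕b30⊕b31 = 0⊕1⊕0⊕0⊕0⊕0⊕1⊕0⊕1⊕0⊕0⊕0⊕0⊕0⊕0⊕0 = 1
Syndrome (s16...s1) = 10000 → position 16.

16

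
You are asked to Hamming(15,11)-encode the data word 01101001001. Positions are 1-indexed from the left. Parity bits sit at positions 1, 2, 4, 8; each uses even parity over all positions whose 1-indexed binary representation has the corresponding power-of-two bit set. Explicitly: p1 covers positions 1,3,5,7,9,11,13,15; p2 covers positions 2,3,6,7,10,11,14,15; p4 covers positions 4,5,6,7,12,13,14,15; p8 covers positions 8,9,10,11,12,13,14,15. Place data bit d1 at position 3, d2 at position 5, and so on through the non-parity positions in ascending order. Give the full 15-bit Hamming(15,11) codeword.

Place data bits at non-power-of-two positions: b3=0, b5=1, b6=1, b7=0, b9=1, b10=0, b11=0, b12=1, b13=0, b14=0, b15=1.
p1 = XOR of data positions {3,5,7,9,11,13,15} = 0⊕1⊕0⊕1⊕0⊕0⊕1 = 1
p2 = XOR of data positions {3,6,7,10,11,14,15} = 0⊕1⊕0⊕0⊕0⊕0⊕1 = 0
p4 = XOR of data positions {5,6,7,12,13,14,15} = 1⊕1⊕0⊕1⊕0⊕0⊕1 = 0
p8 = XOR of data positions {9,10,11,12,13,14,15} = 1⊕0⊕0⊕1⊕0⊕0⊕1 = 1
Codeword b1..b15 = 100011011001001

100011011001001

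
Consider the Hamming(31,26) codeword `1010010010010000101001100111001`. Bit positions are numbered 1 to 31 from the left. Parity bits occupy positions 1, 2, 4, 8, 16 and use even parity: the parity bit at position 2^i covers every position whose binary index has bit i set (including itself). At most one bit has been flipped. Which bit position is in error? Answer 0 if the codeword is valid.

s1: b1⊕b3⊕b5⊕b7⊕b9⊕b11⊕b13⊕b15⊕b17⊕b19⊕b21⊕b23⊕b25⊕b27⊕b29⊕b31 = 1⊕1⊕0⊕0⊕1⊕0⊕0⊕0⊕1⊕1⊕0⊕1⊕0⊕1⊕0⊕1 = 0
s2: b2⊕b3⊕b6⊕b7⊕b10⊕b11⊕b14⊕b15⊕b18⊕b19⊕b22⊕b23⊕b26⊕b27⊕b30⊕b31 = 0⊕1⊕1⊕0⊕0⊕0⊕0⊕0⊕0⊕1⊕1⊕1⊕1⊕1⊕0⊕1 = 0
s4: b4⊕b5⊕b6⊕b7⊕b12⊕b13⊕b14⊕b15⊕b20⊕b21⊕b22⊕b23⊕b28⊕b29⊕b30⊕b31 = 0⊕0⊕1⊕0⊕1⊕0⊕0⊕0⊕0⊕0⊕1⊕1⊕1⊕0⊕0⊕1 = 0
s8: b8⊕b9⊕b10⊕b11⊕b12⊕b13⊕b14⊕b15⊕b24⊕b25⊕b26⊕b27⊕b28⊕b29⊕b30⊕b31 = 0⊕1⊕0⊕0⊕1⊕0⊕0⊕0⊕0⊕0⊕1⊕1⊕1⊕0⊕0⊕1 = 0
s16: b16⊕b17⊕b18⊕b19⊕b20⊕b21⊕b22⊕b23⊕b24⊕b25⊕b26⊕b27⊕b28⊕b29⊕b30⊕b31 = 0⊕1⊕0⊕1⊕0⊕0⊕1⊕1⊕0⊕0⊕1⊕1⊕1⊕0⊕0⊕1 = 0
Syndrome (s16...s1) = 00000 → position 0 (no error).

0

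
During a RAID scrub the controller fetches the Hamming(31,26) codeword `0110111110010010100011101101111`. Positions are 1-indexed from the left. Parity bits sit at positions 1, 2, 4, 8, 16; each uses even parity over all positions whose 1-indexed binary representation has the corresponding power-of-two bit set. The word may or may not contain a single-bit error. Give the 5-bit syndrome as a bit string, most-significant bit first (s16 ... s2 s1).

00001

s1: b1⊕b3⊕b5⊕b7⊕b9⊕b11⊕b13⊕b15⊕b17⊕b19⊕b21⊕b23⊕b25⊕b27⊕b29⊕b31 = 0⊕1⊕1⊕1⊕1⊕0⊕0⊕1⊕1⊕0⊕1⊕1⊕1⊕0⊕1⊕1 = 1
s2: b2⊕b3⊕b6⊕b7⊕b10⊕b11⊕b14⊕b15⊕b18⊕b19⊕b22⊕b23⊕b26⊕b27⊕b30⊕b31 = 1⊕1⊕1⊕1⊕0⊕0⊕0⊕1⊕0⊕0⊕1⊕1⊕1⊕0⊕1⊕1 = 0
s4: b4⊕b5⊕b6⊕b7⊕b12⊕b13⊕b14⊕b15⊕b20⊕b21⊕b22⊕b23⊕b28⊕b29⊕b30⊕b31 = 0⊕1⊕1⊕1⊕1⊕0⊕0⊕1⊕0⊕1⊕1⊕1⊕1⊕1⊕1⊕1 = 0
s8: b8⊕b9⊕b10⊕b11⊕b12⊕b13⊕b14⊕b15⊕b24⊕b25⊕b26⊕b27⊕b28⊕b29⊕b30⊕b31 = 1⊕1⊕0⊕0⊕1⊕0⊕0⊕1⊕0⊕1⊕1⊕0⊕1⊕1⊕1⊕1 = 0
s16: b16⊕b17⊕b18⊕b19⊕b20⊕b21⊕b22⊕b23⊕b24⊕b25⊕b26⊕b27⊕b28⊕b29⊕b30⊕b31 = 0⊕1⊕0⊕0⊕0⊕1⊕1⊕1⊕0⊕1⊕1⊕0⊕1⊕1⊕1⊕1 = 0
Syndrome (s16...s1) = 00001 → position 1.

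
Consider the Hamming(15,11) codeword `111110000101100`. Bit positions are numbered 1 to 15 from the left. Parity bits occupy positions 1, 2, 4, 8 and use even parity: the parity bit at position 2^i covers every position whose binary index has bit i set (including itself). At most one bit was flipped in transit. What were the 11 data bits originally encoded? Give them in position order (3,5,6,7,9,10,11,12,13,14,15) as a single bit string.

11000001100

s1: b1⊕b3⊕b5⊕b7⊕b9⊕b11⊕b13⊕b15 = 1⊕1⊕1⊕0⊕0⊕0⊕1⊕0 = 0
s2: b2⊕b3⊕b6⊕b7⊕b10⊕b11⊕b14⊕b15 = 1⊕1⊕0⊕0⊕1⊕0⊕0⊕0 = 1
s4: b4⊕b5⊕b6⊕b7⊕b12⊕b13⊕b14⊕b15 = 1⊕1⊕0⊕0⊕1⊕1⊕0⊕0 = 0
s8: b8⊕b9⊕b10⊕b11⊕b12⊕b13⊕b14⊕b15 = 0⊕0⊕1⊕0⊕1⊕1⊕0⊕0 = 1
Syndrome (s8...s1) = 1010 → position 10.
Flip bit 10: corrected codeword = 111110000001100
Data bits at positions 3,5,6,7,9,10,11,12,13,14,15: 11000001100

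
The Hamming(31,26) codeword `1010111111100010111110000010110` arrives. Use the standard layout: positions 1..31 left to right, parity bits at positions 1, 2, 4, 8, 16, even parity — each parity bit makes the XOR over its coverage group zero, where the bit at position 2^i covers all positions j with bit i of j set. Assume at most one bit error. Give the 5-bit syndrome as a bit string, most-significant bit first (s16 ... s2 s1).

00000

s1: b1⊕b3⊕b5⊕b7⊕b9⊕b11⊕b13⊕b15⊕b17⊕b19⊕b21⊕b23⊕b25⊕b27⊕b29⊕b31 = 1⊕1⊕1⊕1⊕1⊕1⊕0⊕1⊕1⊕1⊕1⊕0⊕0⊕1⊕1⊕0 = 0
s2: b2⊕b3⊕b6⊕b7⊕b10⊕b11⊕b14⊕b15⊕b18⊕b19⊕b22⊕b23⊕b26⊕b27⊕b30⊕b31 = 0⊕1⊕1⊕1⊕1⊕1⊕0⊕1⊕1⊕1⊕0⊕0⊕0⊕1⊕1⊕0 = 0
s4: b4⊕b5⊕b6⊕b7⊕b12⊕b13⊕b14⊕b15⊕b20⊕b21⊕b22⊕b23⊕b28⊕b29⊕b30⊕b31 = 0⊕1⊕1⊕1⊕0⊕0⊕0⊕1⊕1⊕1⊕0⊕0⊕0⊕1⊕1⊕0 = 0
s8: b8⊕b9⊕b10⊕b11⊕b12⊕b13⊕b14⊕b15⊕b24⊕b25⊕b26⊕b27⊕b28⊕b29⊕b30⊕b31 = 1⊕1⊕1⊕1⊕0⊕0⊕0⊕1⊕0⊕0⊕0⊕1⊕0⊕1⊕1⊕0 = 0
s16: b16⊕b17⊕b18⊕b19⊕b20⊕b21⊕b22⊕b23⊕b24⊕b25⊕b26⊕b27⊕b28⊕b29⊕b30⊕b31 = 0⊕1⊕1⊕1⊕1⊕1⊕0⊕0⊕0⊕0⊕0⊕1⊕0⊕1⊕1⊕0 = 0
Syndrome (s16...s1) = 00000 → position 0 (no error).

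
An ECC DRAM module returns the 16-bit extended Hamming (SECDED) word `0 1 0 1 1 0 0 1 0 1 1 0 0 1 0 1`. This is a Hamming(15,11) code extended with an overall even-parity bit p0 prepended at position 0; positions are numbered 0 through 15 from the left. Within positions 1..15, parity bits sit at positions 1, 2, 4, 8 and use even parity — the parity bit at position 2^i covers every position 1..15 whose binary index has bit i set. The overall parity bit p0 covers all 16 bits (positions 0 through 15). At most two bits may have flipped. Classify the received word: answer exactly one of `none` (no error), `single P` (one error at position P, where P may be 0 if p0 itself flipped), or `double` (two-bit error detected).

s1: b1⊕b3⊕b5⊕b7⊕b9⊕b11⊕b13⊕b15 = 1⊕1⊕0⊕1⊕1⊕0⊕1⊕1 = 0
s2: b2⊕b3⊕b6⊕b7⊕b10⊕b11⊕b14⊕b15 = 0⊕1⊕0⊕1⊕1⊕0⊕0⊕1 = 0
s4: b4⊕b5⊕b6⊕b7⊕b12⊕b13⊕b14⊕b15 = 1⊕0⊕0⊕1⊕0⊕1⊕0⊕1 = 0
s8: b8⊕b9⊕b10⊕b11⊕b12⊕b13⊕b14⊕b15 = 0⊕1⊕1⊕0⊕0⊕1⊕0⊕1 = 0
Syndrome (s8...s1) = 0000 → position 0 (no error).
Overall parity (XOR of all 16 bits, including p0): 0⊕1⊕0⊕1⊕1⊕0⊕0⊕1⊕0⊕1⊕1⊕0⊕0⊕1⊕0⊕1 = 0
Overall=0, syndrome position=0 → no error.

none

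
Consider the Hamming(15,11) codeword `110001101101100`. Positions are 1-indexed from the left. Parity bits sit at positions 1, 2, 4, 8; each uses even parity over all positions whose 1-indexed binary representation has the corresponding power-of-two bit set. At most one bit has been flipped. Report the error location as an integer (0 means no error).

0

s1: b1⊕b3⊕b5⊕b7⊕b9⊕b11⊕b13⊕b15 = 1⊕0⊕0⊕1⊕1⊕0⊕1⊕0 = 0
s2: b2⊕b3⊕b6⊕b7⊕b10⊕b11⊕b14⊕b15 = 1⊕0⊕1⊕1⊕1⊕0⊕0⊕0 = 0
s4: b4⊕b5⊕b6⊕b7⊕b12⊕b13⊕b14⊕b15 = 0⊕0⊕1⊕1⊕1⊕1⊕0⊕0 = 0
s8: b8⊕b9⊕b10⊕b11⊕b12⊕b13⊕b14⊕b15 = 0⊕1⊕1⊕0⊕1⊕1⊕0⊕0 = 0
Syndrome (s8...s1) = 0000 → position 0 (no error).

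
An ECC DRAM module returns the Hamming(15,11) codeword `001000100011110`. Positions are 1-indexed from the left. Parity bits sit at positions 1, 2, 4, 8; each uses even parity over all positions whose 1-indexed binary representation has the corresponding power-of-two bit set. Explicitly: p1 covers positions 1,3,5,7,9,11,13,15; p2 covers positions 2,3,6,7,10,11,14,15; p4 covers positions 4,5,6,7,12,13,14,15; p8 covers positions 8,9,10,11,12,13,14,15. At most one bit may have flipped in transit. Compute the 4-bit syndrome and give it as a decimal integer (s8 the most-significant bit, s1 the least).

0

s1: b1⊕b3⊕b5⊕b7⊕b9⊕b11⊕b13⊕b15 = 0⊕1⊕0⊕1⊕0⊕1⊕1⊕0 = 0
s2: b2⊕b3⊕b6⊕b7⊕b10⊕b11⊕b14⊕b15 = 0⊕1⊕0⊕1⊕0⊕1⊕1⊕0 = 0
s4: b4⊕b5⊕b6⊕b7⊕b12⊕b13⊕b14⊕b15 = 0⊕0⊕0⊕1⊕1⊕1⊕1⊕0 = 0
s8: b8⊕b9⊕b10⊕b11⊕b12⊕b13⊕b14⊕b15 = 0⊕0⊕0⊕1⊕1⊕1⊕1⊕0 = 0
Syndrome (s8...s1) = 0000 → position 0 (no error).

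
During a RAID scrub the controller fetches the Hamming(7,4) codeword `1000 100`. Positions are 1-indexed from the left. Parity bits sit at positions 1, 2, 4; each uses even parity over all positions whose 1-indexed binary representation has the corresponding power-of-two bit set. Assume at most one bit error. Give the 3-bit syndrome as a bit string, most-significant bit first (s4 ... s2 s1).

s1: b1⊕b3⊕b5⊕b7 = 1⊕0⊕1⊕0 = 0
s2: b2⊕b3⊕b6⊕b7 = 0⊕0⊕0⊕0 = 0
s4: b4⊕b5⊕b6⊕b7 = 0⊕1⊕0⊕0 = 1
Syndrome (s4...s1) = 100 → position 4.

100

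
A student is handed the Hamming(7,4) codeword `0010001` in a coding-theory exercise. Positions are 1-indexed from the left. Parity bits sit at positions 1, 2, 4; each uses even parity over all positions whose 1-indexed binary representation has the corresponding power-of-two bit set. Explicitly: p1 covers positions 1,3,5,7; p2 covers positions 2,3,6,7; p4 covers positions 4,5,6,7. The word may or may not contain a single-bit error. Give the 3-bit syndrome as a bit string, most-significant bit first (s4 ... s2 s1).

s1: b1⊕b3⊕b5⊕b7 = 0⊕1⊕0⊕1 = 0
s2: b2⊕b3⊕b6⊕b7 = 0⊕1⊕0⊕1 = 0
s4: b4⊕b5⊕b6⊕b7 = 0⊕0⊕0⊕1 = 1
Syndrome (s4...s1) = 100 → position 4.

100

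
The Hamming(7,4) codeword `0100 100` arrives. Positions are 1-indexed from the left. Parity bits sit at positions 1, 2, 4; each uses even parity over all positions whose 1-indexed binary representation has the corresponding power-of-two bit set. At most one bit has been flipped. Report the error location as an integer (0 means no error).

s1: b1⊕b3⊕b5⊕b7 = 0⊕0⊕1⊕0 = 1
s2: b2⊕b3⊕b6⊕b7 = 1⊕0⊕0⊕0 = 1
s4: b4⊕b5⊕b6⊕b7 = 0⊕1⊕0⊕0 = 1
Syndrome (s4...s1) = 111 → position 7.

7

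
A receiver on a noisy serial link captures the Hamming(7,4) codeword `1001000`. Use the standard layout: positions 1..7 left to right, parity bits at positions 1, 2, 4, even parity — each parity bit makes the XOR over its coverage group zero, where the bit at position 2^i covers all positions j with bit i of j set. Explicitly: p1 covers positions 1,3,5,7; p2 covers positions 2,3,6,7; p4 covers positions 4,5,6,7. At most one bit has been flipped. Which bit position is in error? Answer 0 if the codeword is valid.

5

s1: b1⊕b3⊕b5⊕b7 = 1⊕0⊕0⊕0 = 1
s2: b2⊕b3⊕b6⊕b7 = 0⊕0⊕0⊕0 = 0
s4: b4⊕b5⊕b6⊕b7 = 1⊕0⊕0⊕0 = 1
Syndrome (s4...s1) = 101 → position 5.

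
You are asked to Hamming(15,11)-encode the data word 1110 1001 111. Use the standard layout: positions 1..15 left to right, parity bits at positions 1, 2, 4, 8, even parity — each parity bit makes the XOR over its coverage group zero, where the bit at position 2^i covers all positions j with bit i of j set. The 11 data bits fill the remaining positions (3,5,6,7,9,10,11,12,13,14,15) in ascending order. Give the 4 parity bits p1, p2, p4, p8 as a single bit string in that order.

Place data bits at non-power-of-two positions: b3=1, b5=1, b6=1, b7=0, b9=1, b10=0, b11=0, b12=1, b13=1, b14=1, b15=1.
p1 = XOR of data positions {3,5,7,9,11,13,15} = 1⊕1⊕0⊕1⊕0⊕1⊕1 = 1
p2 = XOR of data positions {3,6,7,10,11,14,15} = 1⊕1⊕0⊕0⊕0⊕1⊕1 = 0
p4 = XOR of data positions {5,6,7,12,13,14,15} = 1⊕1⊕0⊕1⊕1⊕1⊕1 = 0
p8 = XOR of data positions {9,10,11,12,13,14,15} = 1⊕0⊕0⊕1⊕1⊕1⊕1 = 1
Parity bits p1,p2,p4,p8 = 1001

1001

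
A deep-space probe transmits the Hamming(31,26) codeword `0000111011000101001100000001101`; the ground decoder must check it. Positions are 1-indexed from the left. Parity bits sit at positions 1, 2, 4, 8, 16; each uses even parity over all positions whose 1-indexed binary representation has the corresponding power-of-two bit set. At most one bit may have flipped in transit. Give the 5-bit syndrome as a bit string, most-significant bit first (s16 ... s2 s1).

00000

s1: b1⊕b3⊕b5⊕b7⊕b9⊕b11⊕b13⊕b15⊕b17⊕b19⊕b21⊕b23⊕b25⊕b27⊕b29⊕b31 = 0⊕0⊕1⊕1⊕1⊕0⊕0⊕0⊕0⊕1⊕0⊕0⊕0⊕0⊕1⊕1 = 0
s2: b2⊕b3⊕b6⊕b7⊕b10⊕b11⊕b14⊕b15⊕b18⊕b19⊕b22⊕b23⊕b26⊕b27⊕b30⊕b31 = 0⊕0⊕1⊕1⊕1⊕0⊕1⊕0⊕0⊕1⊕0⊕0⊕0⊕0⊕0⊕1 = 0
s4: b4⊕b5⊕b6⊕b7⊕b12⊕b13⊕b14⊕b15⊕b20⊕b21⊕b22⊕b23⊕b28⊕b29⊕b30⊕b31 = 0⊕1⊕1⊕1⊕0⊕0⊕1⊕0⊕1⊕0⊕0⊕0⊕1⊕1⊕0⊕1 = 0
s8: b8⊕b9⊕b10⊕b11⊕b12⊕b13⊕b14⊕b15⊕b24⊕b25⊕b26⊕b27⊕b28⊕b29⊕b30⊕b31 = 0⊕1⊕1⊕0⊕0⊕0⊕1⊕0⊕0⊕0⊕0⊕0⊕1⊕1⊕0⊕1 = 0
s16: b16⊕b17⊕b18⊕b19⊕b20⊕b21⊕b22⊕b23⊕b24⊕b25⊕b26⊕b27⊕b28⊕b29⊕b30⊕b31 = 1⊕0⊕0⊕1⊕1⊕0⊕0⊕0⊕0⊕0⊕0⊕0⊕1⊕1⊕0⊕1 = 0
Syndrome (s16...s1) = 00000 → position 0 (no error).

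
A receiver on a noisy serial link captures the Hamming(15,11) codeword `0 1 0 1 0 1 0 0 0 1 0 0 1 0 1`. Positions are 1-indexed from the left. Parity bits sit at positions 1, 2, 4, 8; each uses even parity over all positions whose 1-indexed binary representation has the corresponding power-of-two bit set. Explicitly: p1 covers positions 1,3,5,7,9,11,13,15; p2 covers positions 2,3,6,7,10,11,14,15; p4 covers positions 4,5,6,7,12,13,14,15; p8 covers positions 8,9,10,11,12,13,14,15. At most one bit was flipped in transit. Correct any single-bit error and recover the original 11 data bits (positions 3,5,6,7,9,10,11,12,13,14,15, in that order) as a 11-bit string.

s1: b1⊕b3⊕b5⊕b7⊕b9⊕b11⊕b13⊕b15 = 0⊕0⊕0⊕0⊕0⊕0⊕1⊕1 = 0
s2: b2⊕b3⊕b6⊕b7⊕b10⊕b11⊕b14⊕b15 = 1⊕0⊕1⊕0⊕1⊕0⊕0⊕1 = 0
s4: b4⊕b5⊕b6⊕b7⊕b12⊕b13⊕b14⊕b15 = 1⊕0⊕1⊕0⊕0⊕1⊕0⊕1 = 0
s8: b8⊕b9⊕b10⊕b11⊕b12⊕b13⊕b14⊕b15 = 0⊕0⊕1⊕0⊕0⊕1⊕0⊕1 = 1
Syndrome (s8...s1) = 1000 → position 8.
Flip bit 8: corrected codeword = 010101010100101
Data bits at positions 3,5,6,7,9,10,11,12,13,14,15: 00100100101

00100100101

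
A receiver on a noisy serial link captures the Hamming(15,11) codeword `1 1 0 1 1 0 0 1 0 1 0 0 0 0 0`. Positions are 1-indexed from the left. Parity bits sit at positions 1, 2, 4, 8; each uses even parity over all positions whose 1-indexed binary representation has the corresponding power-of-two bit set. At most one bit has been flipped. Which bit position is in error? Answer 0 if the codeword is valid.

0

s1: b1⊕b3⊕b5⊕b7⊕b9⊕b11⊕b13⊕b15 = 1⊕0⊕1⊕0⊕0⊕0⊕0⊕0 = 0
s2: b2⊕b3⊕b6⊕b7⊕b10⊕b11⊕b14⊕b15 = 1⊕0⊕0⊕0⊕1⊕0⊕0⊕0 = 0
s4: b4⊕b5⊕b6⊕b7⊕b12⊕b13⊕b14⊕b15 = 1⊕1⊕0⊕0⊕0⊕0⊕0⊕0 = 0
s8: b8⊕b9⊕b10⊕b11⊕b12⊕b13⊕b14⊕b15 = 1⊕0⊕1⊕0⊕0⊕0⊕0⊕0 = 0
Syndrome (s8...s1) = 0000 → position 0 (no error).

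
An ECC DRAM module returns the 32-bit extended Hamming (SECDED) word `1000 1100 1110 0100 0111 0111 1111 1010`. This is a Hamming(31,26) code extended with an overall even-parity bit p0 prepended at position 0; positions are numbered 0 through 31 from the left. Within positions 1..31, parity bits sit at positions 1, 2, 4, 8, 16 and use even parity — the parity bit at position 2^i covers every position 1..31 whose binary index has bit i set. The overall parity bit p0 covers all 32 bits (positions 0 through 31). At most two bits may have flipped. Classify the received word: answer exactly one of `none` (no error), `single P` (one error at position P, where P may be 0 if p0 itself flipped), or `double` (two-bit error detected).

single 1

s1: b1⊕b3⊕b5⊕b7⊕b9⊕b11⊕b13⊕b15⊕b17⊕b19⊕b21⊕b23⊕b25⊕b27⊕b29⊕b31 = 0⊕0⊕1⊕0⊕1⊕0⊕1⊕0⊕1⊕1⊕1⊕1⊕1⊕1⊕0⊕0 = 1
s2: b2⊕b3⊕b6⊕b7⊕b10⊕b11⊕b14⊕b15⊕b18⊕b19⊕b22⊕b23⊕b26⊕b27⊕b30⊕b31 = 0⊕0⊕0⊕0⊕1⊕0⊕0⊕0⊕1⊕1⊕1⊕1⊕1⊕1⊕1⊕0 = 0
s4: b4⊕b5⊕b6⊕b7⊕b12⊕b13⊕b14⊕b15⊕b20⊕b21⊕b22⊕b23⊕b28⊕b29⊕b30⊕b31 = 1⊕1⊕0⊕0⊕0⊕1⊕0⊕0⊕0⊕1⊕1⊕1⊕1⊕0⊕1⊕0 = 0
s8: b8⊕b9⊕b10⊕b11⊕b12⊕b13⊕b14⊕b15⊕b24⊕b25⊕b26⊕b27⊕b28⊕b29⊕b30⊕b31 = 1⊕1⊕1⊕0⊕0⊕1⊕0⊕0⊕1⊕1⊕1⊕1⊕1⊕0⊕1⊕0 = 0
s16: b16⊕b17⊕b18⊕b19⊕b20⊕b21⊕b22⊕b23⊕b24⊕b25⊕b26⊕b27⊕b28⊕b29⊕b30⊕b31 = 0⊕1⊕1⊕1⊕0⊕1⊕1⊕1⊕1⊕1⊕1⊕1⊕1⊕0⊕1⊕0 = 0
Syndrome (s16...s1) = 00001 → position 1.
Overall parity (XOR of all 32 bits, including p0): 1⊕0⊕0⊕0⊕1⊕1⊕0⊕0⊕1⊕1⊕1⊕0⊕0⊕1⊕0⊕0⊕0⊕1⊕1⊕1⊕0⊕1⊕1⊕1⊕1⊕1⊕1⊕1⊕1⊕0⊕1⊕0 = 1
Overall=1, syndrome position=1 → single-bit error at position 1.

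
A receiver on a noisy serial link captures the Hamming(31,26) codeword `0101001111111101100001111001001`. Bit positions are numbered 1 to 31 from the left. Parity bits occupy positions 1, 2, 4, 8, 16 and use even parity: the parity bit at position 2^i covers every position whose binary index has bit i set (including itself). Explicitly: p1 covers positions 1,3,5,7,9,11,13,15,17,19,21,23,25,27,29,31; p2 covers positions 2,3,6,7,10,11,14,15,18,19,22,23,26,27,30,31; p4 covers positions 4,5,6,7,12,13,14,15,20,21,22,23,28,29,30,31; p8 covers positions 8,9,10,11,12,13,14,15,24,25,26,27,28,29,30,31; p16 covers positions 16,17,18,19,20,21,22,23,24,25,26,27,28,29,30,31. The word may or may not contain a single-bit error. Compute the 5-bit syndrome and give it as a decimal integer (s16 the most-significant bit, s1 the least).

12

s1: b1⊕b3⊕b5⊕b7⊕b9⊕b11⊕b13⊕b15⊕b17⊕b19⊕b21⊕b23⊕b25⊕b27⊕b29⊕b31 = 0⊕0⊕0⊕1⊕1⊕1⊕1⊕0⊕1⊕0⊕0⊕1⊕1⊕0⊕0⊕1 = 0
s2: b2⊕b3⊕b6⊕b7⊕b10⊕b11⊕b14⊕b15⊕b18⊕b19⊕b22⊕b23⊕b26⊕b27⊕b30⊕b31 = 1⊕0⊕0⊕1⊕1⊕1⊕1⊕0⊕0⊕0⊕1⊕1⊕0⊕0⊕0⊕1 = 0
s4: b4⊕b5⊕b6⊕b7⊕b12⊕b13⊕b14⊕b15⊕b20⊕b21⊕b22⊕b23⊕b28⊕b29⊕b30⊕b31 = 1⊕0⊕0⊕1⊕1⊕1⊕1⊕0⊕0⊕0⊕1⊕1⊕1⊕0⊕0⊕1 = 1
s8: b8⊕b9⊕b10⊕b11⊕b12⊕b13⊕b14⊕b15⊕b24⊕b25⊕b26⊕b27⊕b28⊕b29⊕b30⊕b31 = 1⊕1⊕1⊕1⊕1⊕1⊕1⊕0⊕1⊕1⊕0⊕0⊕1⊕0⊕0⊕1 = 1
s16: b16⊕b17⊕b18⊕b19⊕b20⊕b21⊕b22⊕b23⊕b24⊕b25⊕b26⊕b27⊕b28⊕b29⊕b30⊕b31 = 1⊕1⊕0⊕0⊕0⊕0⊕1⊕1⊕1⊕1⊕0⊕0⊕1⊕0⊕0⊕1 = 0
Syndrome (s16...s1) = 01100 → position 12.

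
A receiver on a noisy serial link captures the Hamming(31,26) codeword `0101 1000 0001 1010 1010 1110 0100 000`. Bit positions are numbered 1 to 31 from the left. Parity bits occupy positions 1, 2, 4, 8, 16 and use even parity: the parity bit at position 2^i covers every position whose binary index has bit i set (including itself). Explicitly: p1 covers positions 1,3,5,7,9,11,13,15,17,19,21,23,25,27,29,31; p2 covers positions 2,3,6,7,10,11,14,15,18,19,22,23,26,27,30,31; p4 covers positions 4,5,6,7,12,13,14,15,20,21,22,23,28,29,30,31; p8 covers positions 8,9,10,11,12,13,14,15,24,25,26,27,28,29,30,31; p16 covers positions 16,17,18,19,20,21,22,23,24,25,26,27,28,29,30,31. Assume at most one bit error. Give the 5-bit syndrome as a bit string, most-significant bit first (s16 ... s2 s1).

s1: b1⊕b3⊕b5⊕b7⊕b9⊕b11⊕b13⊕b15⊕b17⊕b19⊕b21⊕b23⊕b25⊕b27⊕b29⊕b31 = 0⊕0⊕1⊕0⊕0⊕0⊕1⊕1⊕1⊕1⊕1⊕1⊕0⊕0⊕0⊕0 = 1
s2: b2⊕b3⊕b6⊕b7⊕b10⊕b11⊕b14⊕b15⊕b18⊕b19⊕b22⊕b23⊕b26⊕b27⊕b30⊕b31 = 1⊕0⊕0⊕0⊕0⊕0⊕0⊕1⊕0⊕1⊕1⊕1⊕1⊕0⊕0⊕0 = 0
s4: b4⊕b5⊕b6⊕b7⊕b12⊕b13⊕b14⊕b15⊕b20⊕b21⊕b22⊕b23⊕b28⊕b29⊕b30⊕b31 = 1⊕1⊕0⊕0⊕1⊕1⊕0⊕1⊕0⊕1⊕1⊕1⊕0⊕0⊕0⊕0 = 0
s8: b8⊕b9⊕b10⊕b11⊕b12⊕b13⊕b14⊕b15⊕b24⊕b25⊕b26⊕b27⊕b28⊕b29⊕b30⊕b31 = 0⊕0⊕0⊕0⊕1⊕1⊕0⊕1⊕0⊕0⊕1⊕0⊕0⊕0⊕0⊕0 = 0
s16: b16⊕b17⊕b18⊕b19⊕b20⊕b21⊕b22⊕b23⊕b24⊕b25⊕b26⊕b27⊕b28⊕b29⊕b30⊕b31 = 0⊕1⊕0⊕1⊕0⊕1⊕1⊕1⊕0⊕0⊕1⊕0⊕0⊕0⊕0⊕0 = 0
Syndrome (s16...s1) = 00001 → position 1.

00001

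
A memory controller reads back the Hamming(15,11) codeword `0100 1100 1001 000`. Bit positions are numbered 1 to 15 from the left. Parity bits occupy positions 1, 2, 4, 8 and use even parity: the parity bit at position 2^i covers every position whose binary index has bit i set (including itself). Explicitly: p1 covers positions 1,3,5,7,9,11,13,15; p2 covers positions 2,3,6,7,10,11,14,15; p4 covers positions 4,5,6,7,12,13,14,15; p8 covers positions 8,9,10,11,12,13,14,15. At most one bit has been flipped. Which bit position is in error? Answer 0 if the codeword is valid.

s1: b1⊕b3⊕b5⊕b7⊕b9⊕b11⊕b13⊕b15 = 0⊕0⊕1⊕0⊕1⊕0⊕0⊕0 = 0
s2: b2⊕b3⊕b6⊕b7⊕b10⊕b11⊕b14⊕b15 = 1⊕0⊕1⊕0⊕0⊕0⊕0⊕0 = 0
s4: b4⊕b5⊕b6⊕b7⊕b12⊕b13⊕b14⊕b15 = 0⊕1⊕1⊕0⊕1⊕0⊕0⊕0 = 1
s8: b8⊕b9⊕b10⊕b11⊕b12⊕b13⊕b14⊕b15 = 0⊕1⊕0⊕0⊕1⊕0⊕0⊕0 = 0
Syndrome (s8...s1) = 0100 → position 4.

4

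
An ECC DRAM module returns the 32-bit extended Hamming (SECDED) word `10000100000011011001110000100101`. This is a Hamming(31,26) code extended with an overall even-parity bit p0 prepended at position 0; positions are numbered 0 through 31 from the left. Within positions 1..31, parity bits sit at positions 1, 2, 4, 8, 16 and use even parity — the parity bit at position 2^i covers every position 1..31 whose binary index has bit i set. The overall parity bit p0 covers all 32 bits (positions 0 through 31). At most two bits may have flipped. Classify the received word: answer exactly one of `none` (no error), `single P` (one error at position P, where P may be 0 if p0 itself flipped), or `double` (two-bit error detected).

double

s1: b1⊕b3⊕b5⊕b7⊕b9⊕b11⊕b13⊕b15⊕b17⊕b19⊕b21⊕b23⊕b25⊕b27⊕b29⊕b31 = 0⊕0⊕1⊕0⊕0⊕0⊕1⊕1⊕0⊕1⊕1⊕0⊕0⊕0⊕1⊕1 = 1
s2: b2⊕b3⊕b6⊕b7⊕b10⊕b11⊕b14⊕b15⊕b18⊕b19⊕b22⊕b23⊕b26⊕b27⊕b30⊕b31 = 0⊕0⊕0⊕0⊕0⊕0⊕0⊕1⊕0⊕1⊕0⊕0⊕1⊕0⊕0⊕1 = 0
s4: b4⊕b5⊕b6⊕b7⊕b12⊕b13⊕b14⊕b15⊕b20⊕b21⊕b22⊕b23⊕b28⊕b29⊕b30⊕b31 = 0⊕1⊕0⊕0⊕1⊕1⊕0⊕1⊕1⊕1⊕0⊕0⊕0⊕1⊕0⊕1 = 0
s8: b8⊕b9⊕b10⊕b11⊕b12⊕b13⊕b14⊕b15⊕b24⊕b25⊕b26⊕b27⊕b28⊕b29⊕b30⊕b31 = 0⊕0⊕0⊕0⊕1⊕1⊕0⊕1⊕0⊕0⊕1⊕0⊕0⊕1⊕0⊕1 = 0
s16: b16⊕b17⊕b18⊕b19⊕b20⊕b21⊕b22⊕b23⊕b24⊕b25⊕b26⊕b27⊕b28⊕b29⊕b30⊕b31 = 1⊕0⊕0⊕1⊕1⊕1⊕0⊕0⊕0⊕0⊕1⊕0⊕0⊕1⊕0⊕1 = 1
Syndrome (s16...s1) = 10001 → position 17.
Overall parity (XOR of all 32 bits, including p0): 1⊕0⊕0⊕0⊕0⊕1⊕0⊕0⊕0⊕0⊕0⊕0⊕1⊕1⊕0⊕1⊕1⊕0⊕0⊕1⊕1⊕1⊕0⊕0⊕0⊕0⊕1⊕0⊕0⊕1⊕0⊕1 = 0
Overall=0, syndrome position=17 → double-bit error detected (uncorrectable).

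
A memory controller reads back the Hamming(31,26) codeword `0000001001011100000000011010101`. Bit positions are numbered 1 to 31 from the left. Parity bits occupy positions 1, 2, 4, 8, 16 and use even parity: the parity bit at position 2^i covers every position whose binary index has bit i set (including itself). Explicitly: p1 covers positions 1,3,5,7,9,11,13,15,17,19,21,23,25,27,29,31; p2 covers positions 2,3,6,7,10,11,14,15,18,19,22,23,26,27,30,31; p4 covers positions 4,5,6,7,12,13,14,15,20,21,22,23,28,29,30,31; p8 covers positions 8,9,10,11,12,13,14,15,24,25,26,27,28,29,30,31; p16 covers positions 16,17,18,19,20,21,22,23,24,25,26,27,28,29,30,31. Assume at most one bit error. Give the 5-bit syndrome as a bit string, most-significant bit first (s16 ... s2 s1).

s1: b1⊕b3⊕b5⊕b7⊕b9⊕b11⊕b13⊕b15⊕b17⊕b19⊕b21⊕b23⊕b25⊕b27⊕b29⊕b31 = 0⊕0⊕0⊕1⊕0⊕0⊕1⊕0⊕0⊕0⊕0⊕0⊕1⊕1⊕1⊕1 = 0
s2: b2⊕b3⊕b6⊕b7⊕b10⊕b11⊕b14⊕b15⊕b18⊕b19⊕b22⊕b23⊕b26⊕b27⊕b30⊕b31 = 0⊕0⊕0⊕1⊕1⊕0⊕1⊕0⊕0⊕0⊕0⊕0⊕0⊕1⊕0⊕1 = 1
s4: b4⊕b5⊕b6⊕b7⊕b12⊕b13⊕b14⊕b15⊕b20⊕b21⊕b22⊕b23⊕b28⊕b29⊕b30⊕b31 = 0⊕0⊕0⊕1⊕1⊕1⊕1⊕0⊕0⊕0⊕0⊕0⊕0⊕1⊕0⊕1 = 0
s8: b8⊕b9⊕b10⊕b11⊕b12⊕b13⊕b14⊕b15⊕b24⊕b25⊕b26⊕b27⊕b28⊕b29⊕b30⊕b31 = 0⊕0⊕1⊕0⊕1⊕1⊕1⊕0⊕1⊕1⊕0⊕1⊕0⊕1⊕0⊕1 = 1
s16: b16⊕b17⊕b18⊕b19⊕b20⊕b21⊕b22⊕b23⊕b24⊕b25⊕b26⊕b27⊕b28⊕b29⊕b30⊕b31 = 0⊕0⊕0⊕0⊕0⊕0⊕0⊕0⊕1⊕1⊕0⊕1⊕0⊕1⊕0⊕1 = 1
Syndrome (s16...s1) = 11010 → position 26.

11010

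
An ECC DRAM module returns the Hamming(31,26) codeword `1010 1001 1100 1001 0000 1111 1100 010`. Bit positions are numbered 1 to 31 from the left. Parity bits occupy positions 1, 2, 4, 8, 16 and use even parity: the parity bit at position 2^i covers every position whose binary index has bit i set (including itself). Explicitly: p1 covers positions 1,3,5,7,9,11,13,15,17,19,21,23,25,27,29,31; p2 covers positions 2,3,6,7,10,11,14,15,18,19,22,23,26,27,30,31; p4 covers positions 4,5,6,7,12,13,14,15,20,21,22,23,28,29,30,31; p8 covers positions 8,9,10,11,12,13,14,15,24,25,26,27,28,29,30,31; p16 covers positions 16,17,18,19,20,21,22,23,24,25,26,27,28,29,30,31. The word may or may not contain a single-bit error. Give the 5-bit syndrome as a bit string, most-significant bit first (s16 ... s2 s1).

s1: b1⊕b3⊕b5⊕b7⊕b9⊕b11⊕b13⊕b15⊕b17⊕b19⊕b21⊕b23⊕b25⊕b27⊕b29⊕b31 = 1⊕1⊕1⊕0⊕1⊕0⊕1⊕0⊕0⊕0⊕1⊕1⊕1⊕0⊕0⊕0 = 0
s2: b2⊕b3⊕b6⊕b7⊕b10⊕b11⊕b14⊕b15⊕b18⊕b19⊕b22⊕b23⊕b26⊕b27⊕b30⊕b31 = 0⊕1⊕0⊕0⊕1⊕0⊕0⊕0⊕0⊕0⊕1⊕1⊕1⊕0⊕1⊕0 = 0
s4: b4⊕b5⊕b6⊕b7⊕b12⊕b13⊕b14⊕b15⊕b20⊕b21⊕b22⊕b23⊕b28⊕b29⊕b30⊕b31 = 0⊕1⊕0⊕0⊕0⊕1⊕0⊕0⊕0⊕1⊕1⊕1⊕0⊕0⊕1⊕0 = 0
s8: b8⊕b9⊕b10⊕b11⊕b12⊕b13⊕b14⊕b15⊕b24⊕b25⊕b26⊕b27⊕b28⊕b29⊕b30⊕b31 = 1⊕1⊕1⊕0⊕0⊕1⊕0⊕0⊕1⊕1⊕1⊕0⊕0⊕0⊕1⊕0 = 0
s16: b16⊕b17⊕b18⊕b19⊕b20⊕b21⊕b22⊕b23⊕b24⊕b25⊕b26⊕b27⊕b28⊕b29⊕b30⊕b31 = 1⊕0⊕0⊕0⊕0⊕1⊕1⊕1⊕1⊕1⊕1⊕0⊕0⊕0⊕1⊕0 = 0
Syndrome (s16...s1) = 00000 → position 0 (no error).

00000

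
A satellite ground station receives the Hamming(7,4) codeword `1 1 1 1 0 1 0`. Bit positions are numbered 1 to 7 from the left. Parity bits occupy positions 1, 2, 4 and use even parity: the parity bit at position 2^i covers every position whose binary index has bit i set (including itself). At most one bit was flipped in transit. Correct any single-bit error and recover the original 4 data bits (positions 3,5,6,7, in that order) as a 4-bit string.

1010

s1: b1⊕b3⊕b5⊕b7 = 1⊕1⊕0⊕0 = 0
s2: b2⊕b3⊕b6⊕b7 = 1⊕1⊕1⊕0 = 1
s4: b4⊕b5⊕b6⊕b7 = 1⊕0⊕1⊕0 = 0
Syndrome (s4...s1) = 010 → position 2.
Flip bit 2: corrected codeword = 1011010
Data bits at positions 3,5,6,7: 1010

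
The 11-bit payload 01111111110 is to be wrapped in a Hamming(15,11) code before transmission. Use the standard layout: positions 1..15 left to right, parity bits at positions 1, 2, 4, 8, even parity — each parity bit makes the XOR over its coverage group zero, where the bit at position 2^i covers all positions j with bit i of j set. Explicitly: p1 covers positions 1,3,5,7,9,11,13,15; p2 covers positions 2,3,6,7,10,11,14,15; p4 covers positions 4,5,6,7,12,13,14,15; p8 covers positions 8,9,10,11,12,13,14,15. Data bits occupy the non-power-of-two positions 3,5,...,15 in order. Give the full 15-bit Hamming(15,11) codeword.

110011101111110

Place data bits at non-power-of-two positions: b3=0, b5=1, b6=1, b7=1, b9=1, b10=1, b11=1, b12=1, b13=1, b14=1, b15=0.
p1 = XOR of data positions {3,5,7,9,11,13,15} = 0⊕1⊕1⊕1⊕1⊕1⊕0 = 1
p2 = XOR of data positions {3,6,7,10,11,14,15} = 0⊕1⊕1⊕1⊕1⊕1⊕0 = 1
p4 = XOR of data positions {5,6,7,12,13,14,15} = 1⊕1⊕1⊕1⊕1⊕1⊕0 = 0
p8 = XOR of data positions {9,10,11,12,13,14,15} = 1⊕1⊕1⊕1⊕1⊕1⊕0 = 0
Codeword b1..b15 = 110011101111110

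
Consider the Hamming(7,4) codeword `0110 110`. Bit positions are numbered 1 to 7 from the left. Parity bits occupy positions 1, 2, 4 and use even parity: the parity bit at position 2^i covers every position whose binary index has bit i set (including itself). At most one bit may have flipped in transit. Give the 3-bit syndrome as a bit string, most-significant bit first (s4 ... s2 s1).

010

s1: b1⊕b3⊕b5⊕b7 = 0⊕1⊕1⊕0 = 0
s2: b2⊕b3⊕b6⊕b7 = 1⊕1⊕1⊕0 = 1
s4: b4⊕b5⊕b6⊕b7 = 0⊕1⊕1⊕0 = 0
Syndrome (s4...s1) = 010 → position 2.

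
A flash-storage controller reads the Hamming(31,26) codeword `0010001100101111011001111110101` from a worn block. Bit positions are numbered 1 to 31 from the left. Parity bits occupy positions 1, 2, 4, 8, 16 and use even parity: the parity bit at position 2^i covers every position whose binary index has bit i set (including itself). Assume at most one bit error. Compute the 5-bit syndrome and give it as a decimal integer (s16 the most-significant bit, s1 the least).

25

s1: b1⊕b3⊕b5⊕b7⊕b9⊕b11⊕b13⊕b15⊕b17⊕b19⊕b21⊕b23⊕b25⊕b27⊕b29⊕b31 = 0⊕1⊕0⊕1⊕0⊕1⊕1⊕1⊕0⊕1⊕0⊕1⊕1⊕1⊕1⊕1 = 1
s2: b2⊕b3⊕b6⊕b7⊕b10⊕b11⊕b14⊕b15⊕b18⊕b19⊕b22⊕b23⊕b26⊕b27⊕b30⊕b31 = 0⊕1⊕0⊕1⊕0⊕1⊕1⊕1⊕1⊕1⊕1⊕1⊕1⊕1⊕0⊕1 = 0
s4: b4⊕b5⊕b6⊕b7⊕b12⊕b13⊕b14⊕b15⊕b20⊕b21⊕b22⊕b23⊕b28⊕b29⊕b30⊕b31 = 0⊕0⊕0⊕1⊕0⊕1⊕1⊕1⊕0⊕0⊕1⊕1⊕0⊕1⊕0⊕1 = 0
s8: b8⊕b9⊕b10⊕b11⊕b12⊕b13⊕b14⊕b15⊕b24⊕b25⊕b26⊕b27⊕b28⊕b29⊕b30⊕b31 = 1⊕0⊕0⊕1⊕0⊕1⊕1⊕1⊕1⊕1⊕1⊕1⊕0⊕1⊕0⊕1 = 1
s16: b16⊕b17⊕b18⊕b19⊕b20⊕b21⊕b22⊕b23⊕b24⊕b25⊕b26⊕b27⊕b28⊕b29⊕b30⊕b31 = 1⊕0⊕1⊕1⊕0⊕0⊕1⊕1⊕1⊕1⊕1⊕1⊕0⊕1⊕0⊕1 = 1
Syndrome (s16...s1) = 11001 → position 25.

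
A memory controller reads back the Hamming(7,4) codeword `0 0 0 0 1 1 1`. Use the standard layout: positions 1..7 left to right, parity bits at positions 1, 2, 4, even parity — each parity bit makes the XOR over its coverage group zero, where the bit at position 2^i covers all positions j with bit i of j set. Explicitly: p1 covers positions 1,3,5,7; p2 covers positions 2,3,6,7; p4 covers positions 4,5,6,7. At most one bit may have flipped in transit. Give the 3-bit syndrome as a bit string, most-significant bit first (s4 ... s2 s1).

100

s1: b1⊕b3⊕b5⊕b7 = 0⊕0⊕1⊕1 = 0
s2: b2⊕b3⊕b6⊕b7 = 0⊕0⊕1⊕1 = 0
s4: b4⊕b5⊕b6⊕b7 = 0⊕1⊕1⊕1 = 1
Syndrome (s4...s1) = 100 → position 4.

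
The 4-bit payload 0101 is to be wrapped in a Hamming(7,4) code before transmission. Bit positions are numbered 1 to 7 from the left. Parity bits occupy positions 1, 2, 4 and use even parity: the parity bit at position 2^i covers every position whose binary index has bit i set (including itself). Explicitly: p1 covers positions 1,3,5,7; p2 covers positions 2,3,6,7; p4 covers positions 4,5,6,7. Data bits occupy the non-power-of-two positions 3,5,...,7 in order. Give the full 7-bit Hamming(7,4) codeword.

Place data bits at non-power-of-two positions: b3=0, b5=1, b6=0, b7=1.
p1 = XOR of data positions {3,5,7} = 0⊕1⊕1 = 0
p2 = XOR of data positions {3,6,7} = 0⊕0⊕1 = 1
p4 = XOR of data positions {5,6,7} = 1⊕0⊕1 = 0
Codeword b1..b7 = 0100101

0100101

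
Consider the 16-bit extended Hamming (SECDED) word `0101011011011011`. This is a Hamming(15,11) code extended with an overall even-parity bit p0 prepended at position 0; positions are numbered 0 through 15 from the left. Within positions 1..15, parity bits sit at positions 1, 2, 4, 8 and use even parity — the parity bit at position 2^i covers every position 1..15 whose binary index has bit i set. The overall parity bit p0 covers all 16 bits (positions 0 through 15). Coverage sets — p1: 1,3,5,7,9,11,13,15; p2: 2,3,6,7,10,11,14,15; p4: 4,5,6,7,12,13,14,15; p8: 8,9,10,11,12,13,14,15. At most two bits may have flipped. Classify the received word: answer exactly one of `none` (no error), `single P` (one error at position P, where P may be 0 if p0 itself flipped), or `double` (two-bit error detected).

double

s1: b1⊕b3⊕b5⊕b7⊕b9⊕b11⊕b13⊕b15 = 1⊕1⊕1⊕0⊕1⊕1⊕0⊕1 = 0
s2: b2⊕b3⊕b6⊕b7⊕b10⊕b11⊕b14⊕b15 = 0⊕1⊕1⊕0⊕0⊕1⊕1⊕1 = 1
s4: b4⊕b5⊕b6⊕b7⊕b12⊕b13⊕b14⊕b15 = 0⊕1⊕1⊕0⊕1⊕0⊕1⊕1 = 1
s8: b8⊕b9⊕b10⊕b11⊕b12⊕b13⊕b14⊕b15 = 1⊕1⊕0⊕1⊕1⊕0⊕1⊕1 = 0
Syndrome (s8...s1) = 0110 → position 6.
Overall parity (XOR of all 16 bits, including p0): 0⊕1⊕0⊕1⊕0⊕1⊕1⊕0⊕1⊕1⊕0⊕1⊕1⊕0⊕1⊕1 = 0
Overall=0, syndrome position=6 → double-bit error detected (uncorrectable).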